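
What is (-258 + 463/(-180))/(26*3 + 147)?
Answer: -46903/40500 ≈ -1.1581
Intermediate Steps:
(-258 + 463/(-180))/(26*3 + 147) = (-258 + 463*(-1/180))/(78 + 147) = (-258 - 463/180)/225 = -46903/180*1/225 = -46903/40500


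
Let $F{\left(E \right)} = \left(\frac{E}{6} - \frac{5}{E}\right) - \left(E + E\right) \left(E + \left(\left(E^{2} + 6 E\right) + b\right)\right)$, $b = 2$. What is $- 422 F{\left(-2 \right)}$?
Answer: $\frac{37769}{3} \approx 12590.0$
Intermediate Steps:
$F{\left(E \right)} = - \frac{5}{E} + \frac{E}{6} - 2 E \left(2 + E^{2} + 7 E\right)$ ($F{\left(E \right)} = \left(\frac{E}{6} - \frac{5}{E}\right) - \left(E + E\right) \left(E + \left(\left(E^{2} + 6 E\right) + 2\right)\right) = \left(E \frac{1}{6} - \frac{5}{E}\right) - 2 E \left(E + \left(2 + E^{2} + 6 E\right)\right) = \left(\frac{E}{6} - \frac{5}{E}\right) - 2 E \left(2 + E^{2} + 7 E\right) = \left(- \frac{5}{E} + \frac{E}{6}\right) - 2 E \left(2 + E^{2} + 7 E\right) = - \frac{5}{E} + \frac{E}{6} - 2 E \left(2 + E^{2} + 7 E\right)$)
$- 422 F{\left(-2 \right)} = - 422 \frac{-30 + \left(-2\right)^{2} \left(-23 - -168 - 12 \left(-2\right)^{2}\right)}{6 \left(-2\right)} = - 422 \cdot \frac{1}{6} \left(- \frac{1}{2}\right) \left(-30 + 4 \left(-23 + 168 - 48\right)\right) = - 422 \cdot \frac{1}{6} \left(- \frac{1}{2}\right) \left(-30 + 4 \cdot 97\right) = - 422 \cdot \frac{1}{6} \left(- \frac{1}{2}\right) \left(-30 + 388\right) = - 422 \cdot \frac{1}{6} \left(- \frac{1}{2}\right) 358 = \left(-422\right) \left(- \frac{179}{6}\right) = \frac{37769}{3}$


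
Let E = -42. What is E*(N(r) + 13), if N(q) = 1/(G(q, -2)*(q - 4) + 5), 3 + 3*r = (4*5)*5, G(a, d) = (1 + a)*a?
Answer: -64321692/117805 ≈ -546.00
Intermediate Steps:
G(a, d) = a*(1 + a)
r = 97/3 (r = -1 + ((4*5)*5)/3 = -1 + (20*5)/3 = -1 + (⅓)*100 = -1 + 100/3 = 97/3 ≈ 32.333)
N(q) = 1/(5 + q*(1 + q)*(-4 + q)) (N(q) = 1/((q*(1 + q))*(q - 4) + 5) = 1/((q*(1 + q))*(-4 + q) + 5) = 1/(q*(1 + q)*(-4 + q) + 5) = 1/(5 + q*(1 + q)*(-4 + q)))
E*(N(r) + 13) = -42*(1/(5 + (97/3)³ - 4*97/3 - 3*(97/3)²) + 13) = -42*(1/(5 + 912673/27 - 388/3 - 3*9409/9) + 13) = -42*(1/(5 + 912673/27 - 388/3 - 9409/3) + 13) = -42*(1/(824635/27) + 13) = -42*(27/824635 + 13) = -42*10720282/824635 = -64321692/117805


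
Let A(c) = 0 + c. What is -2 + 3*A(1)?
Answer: 1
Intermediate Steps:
A(c) = c
-2 + 3*A(1) = -2 + 3*1 = -2 + 3 = 1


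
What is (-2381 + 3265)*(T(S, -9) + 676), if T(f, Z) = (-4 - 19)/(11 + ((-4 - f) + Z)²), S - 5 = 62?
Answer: 3831090692/6411 ≈ 5.9758e+5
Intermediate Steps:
S = 67 (S = 5 + 62 = 67)
T(f, Z) = -23/(11 + (-4 + Z - f)²)
(-2381 + 3265)*(T(S, -9) + 676) = (-2381 + 3265)*(-23/(11 + (4 + 67 - 1*(-9))²) + 676) = 884*(-23/(11 + (4 + 67 + 9)²) + 676) = 884*(-23/(11 + 80²) + 676) = 884*(-23/(11 + 6400) + 676) = 884*(-23/6411 + 676) = 884*(4333813/6411) = 3831090692/6411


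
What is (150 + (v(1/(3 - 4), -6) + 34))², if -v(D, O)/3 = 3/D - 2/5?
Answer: 942841/25 ≈ 37714.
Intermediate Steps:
v(D, O) = 6/5 - 9/D (v(D, O) = -3*(3/D - 2/5) = -3*(3/D - 2*⅕) = -3*(3/D - ⅖) = -3*(-⅖ + 3/D) = 6/5 - 9/D)
(150 + (v(1/(3 - 4), -6) + 34))² = (150 + ((6/5 - 9/(1/(3 - 4))) + 34))² = (150 + ((6/5 - 9/(1/(-1))) + 34))² = (150 + ((6/5 - 9/(-1)) + 34))² = (150 + ((6/5 - 9*(-1)) + 34))² = (150 + ((6/5 + 9) + 34))² = (150 + (51/5 + 34))² = (150 + 221/5)² = (971/5)² = 942841/25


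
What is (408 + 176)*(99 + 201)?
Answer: 175200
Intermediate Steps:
(408 + 176)*(99 + 201) = 584*300 = 175200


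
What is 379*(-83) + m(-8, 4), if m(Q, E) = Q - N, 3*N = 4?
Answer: -94399/3 ≈ -31466.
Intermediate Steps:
N = 4/3 (N = (⅓)*4 = 4/3 ≈ 1.3333)
m(Q, E) = -4/3 + Q (m(Q, E) = Q - 1*4/3 = Q - 4/3 = -4/3 + Q)
379*(-83) + m(-8, 4) = 379*(-83) + (-4/3 - 8) = -31457 - 28/3 = -94399/3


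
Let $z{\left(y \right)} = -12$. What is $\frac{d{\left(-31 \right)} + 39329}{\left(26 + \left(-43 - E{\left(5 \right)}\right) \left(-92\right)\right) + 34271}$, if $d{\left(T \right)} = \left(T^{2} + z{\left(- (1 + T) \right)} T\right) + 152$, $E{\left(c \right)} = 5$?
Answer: $\frac{40814}{38713} \approx 1.0543$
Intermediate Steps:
$d{\left(T \right)} = 152 + T^{2} - 12 T$ ($d{\left(T \right)} = \left(T^{2} - 12 T\right) + 152 = 152 + T^{2} - 12 T$)
$\frac{d{\left(-31 \right)} + 39329}{\left(26 + \left(-43 - E{\left(5 \right)}\right) \left(-92\right)\right) + 34271} = \frac{\left(152 + \left(-31\right)^{2} - -372\right) + 39329}{\left(26 + \left(-43 - 5\right) \left(-92\right)\right) + 34271} = \frac{\left(152 + 961 + 372\right) + 39329}{\left(26 + \left(-43 - 5\right) \left(-92\right)\right) + 34271} = \frac{1485 + 39329}{\left(26 - -4416\right) + 34271} = \frac{40814}{\left(26 + 4416\right) + 34271} = \frac{40814}{4442 + 34271} = \frac{40814}{38713}$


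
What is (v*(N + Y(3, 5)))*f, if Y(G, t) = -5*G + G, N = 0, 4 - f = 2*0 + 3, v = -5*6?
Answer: 360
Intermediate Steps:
v = -30
f = 1 (f = 4 - (2*0 + 3) = 4 - (0 + 3) = 4 - 1*3 = 4 - 3 = 1)
Y(G, t) = -4*G
(v*(N + Y(3, 5)))*f = -30*(0 - 4*3)*1 = -30*(0 - 12)*1 = -30*(-12)*1 = 360*1 = 360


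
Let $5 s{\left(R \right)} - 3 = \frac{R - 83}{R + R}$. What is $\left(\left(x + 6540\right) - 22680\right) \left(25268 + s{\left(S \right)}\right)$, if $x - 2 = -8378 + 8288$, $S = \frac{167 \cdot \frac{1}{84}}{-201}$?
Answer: $- \frac{353771219514}{835} \approx -4.2368 \cdot 10^{8}$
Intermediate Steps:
$S = - \frac{167}{16884}$ ($S = 167 \cdot \frac{1}{84} \left(- \frac{1}{201}\right) = \frac{167}{84} \left(- \frac{1}{201}\right) = - \frac{167}{16884} \approx -0.009891$)
$x = -88$ ($x = 2 + \left(-8378 + 8288\right) = 2 - 90 = -88$)
$s{\left(R \right)} = \frac{3}{5} + \frac{-83 + R}{10 R}$ ($s{\left(R \right)} = \frac{3}{5} + \frac{\left(R - 83\right) \frac{1}{R + R}}{5} = \frac{3}{5} + \frac{\left(-83 + R\right) \frac{1}{2 R}}{5} = \frac{3}{5} + \frac{\frac{1}{2} \frac{1}{R} \left(-83 + R\right)}{5} = \frac{3}{5} + \frac{-83 + R}{10 R}$)
$\left(\left(x + 6540\right) - 22680\right) \left(25268 + s{\left(S \right)}\right) = \left(\left(-88 + 6540\right) - 22680\right) \left(25268 + \frac{-83 + 7 \left(- \frac{167}{16884}\right)}{10 \left(- \frac{167}{16884}\right)}\right) = \left(6452 - 22680\right) \left(25268 + \frac{1}{10} \left(- \frac{16884}{167}\right) \left(-83 - \frac{167}{2412}\right)\right) = - 16228 \left(25268 + \frac{1}{10} \left(- \frac{16884}{167}\right) \left(- \frac{200363}{2412}\right)\right) = - 16228 \left(25268 + \frac{1402541}{1670}\right) = \left(-16228\right) \frac{43600101}{1670} = - \frac{353771219514}{835}$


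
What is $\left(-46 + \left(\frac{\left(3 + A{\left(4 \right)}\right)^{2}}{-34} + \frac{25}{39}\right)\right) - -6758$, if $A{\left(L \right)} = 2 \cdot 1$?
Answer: $\frac{8899987}{1326} \approx 6711.9$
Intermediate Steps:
$A{\left(L \right)} = 2$
$\left(-46 + \left(\frac{\left(3 + A{\left(4 \right)}\right)^{2}}{-34} + \frac{25}{39}\right)\right) - -6758 = \left(-46 + \left(\frac{\left(3 + 2\right)^{2}}{-34} + \frac{25}{39}\right)\right) - -6758 = \left(-46 + \left(5^{2} \left(- \frac{1}{34}\right) + 25 \cdot \frac{1}{39}\right)\right) + 6758 = \left(-46 + \left(25 \left(- \frac{1}{34}\right) + \frac{25}{39}\right)\right) + 6758 = \left(-46 + \left(- \frac{25}{34} + \frac{25}{39}\right)\right) + 6758 = \left(-46 - \frac{125}{1326}\right) + 6758 = - \frac{61121}{1326} + 6758 = \frac{8899987}{1326}$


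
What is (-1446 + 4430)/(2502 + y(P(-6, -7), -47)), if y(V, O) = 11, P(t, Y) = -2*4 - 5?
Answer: 2984/2513 ≈ 1.1874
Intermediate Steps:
P(t, Y) = -13 (P(t, Y) = -8 - 5 = -13)
(-1446 + 4430)/(2502 + y(P(-6, -7), -47)) = (-1446 + 4430)/(2502 + 11) = 2984/2513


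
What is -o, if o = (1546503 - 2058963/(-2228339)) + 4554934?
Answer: -13596072082106/2228339 ≈ -6.1014e+6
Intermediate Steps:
o = 13596072082106/2228339 (o = (1546503 - 2058963*(-1)/2228339) + 4554934 = (1546503 - 1*(-2058963/2228339)) + 4554934 = (1546503 + 2058963/2228339) + 4554934 = 3446135007480/2228339 + 4554934 = 13596072082106/2228339 ≈ 6.1014e+6)
-o = -1*13596072082106/2228339 = -13596072082106/2228339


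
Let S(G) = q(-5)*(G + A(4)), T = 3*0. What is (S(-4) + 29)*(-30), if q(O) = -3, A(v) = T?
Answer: -1230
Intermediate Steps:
T = 0
A(v) = 0
S(G) = -3*G (S(G) = -3*(G + 0) = -3*G)
(S(-4) + 29)*(-30) = (-3*(-4) + 29)*(-30) = (12 + 29)*(-30) = 41*(-30) = -1230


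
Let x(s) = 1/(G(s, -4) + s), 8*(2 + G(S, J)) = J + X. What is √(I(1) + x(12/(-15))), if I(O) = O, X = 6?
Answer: √1581/51 ≈ 0.77964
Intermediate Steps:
G(S, J) = -5/4 + J/8 (G(S, J) = -2 + (J + 6)/8 = -2 + (6 + J)/8 = -2 + (¾ + J/8) = -5/4 + J/8)
x(s) = 1/(-7/4 + s) (x(s) = 1/((-5/4 + (⅛)*(-4)) + s) = 1/((-5/4 - ½) + s) = 1/(-7/4 + s))
√(I(1) + x(12/(-15))) = √(1 + 4/(-7 + 4*(12/(-15)))) = √(1 + 4/(-7 + 4*(12*(-1/15)))) = √(1 + 4/(-7 + 4*(-⅘))) = √(1 + 4/(-7 - 16/5)) = √(1 + 4/(-51/5)) = √(1 + 4*(-5/51)) = √(1 - 20/51) = √(31/51) = √1581/51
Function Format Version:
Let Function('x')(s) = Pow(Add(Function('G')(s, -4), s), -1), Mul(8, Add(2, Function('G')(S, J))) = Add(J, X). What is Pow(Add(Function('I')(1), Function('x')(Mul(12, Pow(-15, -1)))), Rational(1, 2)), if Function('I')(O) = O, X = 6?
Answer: Mul(Rational(1, 51), Pow(1581, Rational(1, 2))) ≈ 0.77964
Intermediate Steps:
Function('G')(S, J) = Add(Rational(-5, 4), Mul(Rational(1, 8), J)) (Function('G')(S, J) = Add(-2, Mul(Rational(1, 8), Add(J, 6))) = Add(-2, Mul(Rational(1, 8), Add(6, J))) = Add(-2, Add(Rational(3, 4), Mul(Rational(1, 8), J))) = Add(Rational(-5, 4), Mul(Rational(1, 8), J)))
Function('x')(s) = Pow(Add(Rational(-7, 4), s), -1) (Function('x')(s) = Pow(Add(Add(Rational(-5, 4), Mul(Rational(1, 8), -4)), s), -1) = Pow(Add(Add(Rational(-5, 4), Rational(-1, 2)), s), -1) = Pow(Add(Rational(-7, 4), s), -1))
Pow(Add(Function('I')(1), Function('x')(Mul(12, Pow(-15, -1)))), Rational(1, 2)) = Pow(Add(1, Mul(4, Pow(Add(-7, Mul(4, Mul(12, Pow(-15, -1)))), -1))), Rational(1, 2)) = Pow(Add(1, Mul(4, Pow(Add(-7, Mul(4, Mul(12, Rational(-1, 15)))), -1))), Rational(1, 2)) = Pow(Add(1, Mul(4, Pow(Add(-7, Mul(4, Rational(-4, 5))), -1))), Rational(1, 2)) = Pow(Add(1, Mul(4, Pow(Add(-7, Rational(-16, 5)), -1))), Rational(1, 2)) = Pow(Add(1, Mul(4, Pow(Rational(-51, 5), -1))), Rational(1, 2)) = Pow(Add(1, Mul(4, Rational(-5, 51))), Rational(1, 2)) = Pow(Add(1, Rational(-20, 51)), Rational(1, 2)) = Pow(Rational(31, 51), Rational(1, 2)) = Mul(Rational(1, 51), Pow(1581, Rational(1, 2)))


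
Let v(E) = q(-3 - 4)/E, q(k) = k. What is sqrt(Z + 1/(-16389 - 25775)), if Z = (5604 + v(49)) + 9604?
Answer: sqrt(331198012247431)/147574 ≈ 123.32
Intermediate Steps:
v(E) = -7/E (v(E) = (-3 - 4)/E = -7/E)
Z = 106455/7 (Z = (5604 - 7/49) + 9604 = (5604 - 7*1/49) + 9604 = (5604 - 1/7) + 9604 = 39227/7 + 9604 = 106455/7 ≈ 15208.)
sqrt(Z + 1/(-16389 - 25775)) = sqrt(106455/7 + 1/(-16389 - 25775)) = sqrt(106455/7 + 1/(-42164)) = sqrt(106455/7 - 1/42164) = sqrt(4488568613/295148) = sqrt(331198012247431)/147574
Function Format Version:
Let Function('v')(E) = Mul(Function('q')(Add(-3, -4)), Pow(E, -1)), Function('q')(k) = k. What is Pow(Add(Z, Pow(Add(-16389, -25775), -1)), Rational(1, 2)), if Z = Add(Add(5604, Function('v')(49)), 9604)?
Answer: Mul(Rational(1, 147574), Pow(331198012247431, Rational(1, 2))) ≈ 123.32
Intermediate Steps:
Function('v')(E) = Mul(-7, Pow(E, -1)) (Function('v')(E) = Mul(Add(-3, -4), Pow(E, -1)) = Mul(-7, Pow(E, -1)))
Z = Rational(106455, 7) (Z = Add(Add(5604, Mul(-7, Pow(49, -1))), 9604) = Add(Add(5604, Mul(-7, Rational(1, 49))), 9604) = Add(Add(5604, Rational(-1, 7)), 9604) = Add(Rational(39227, 7), 9604) = Rational(106455, 7) ≈ 15208.)
Pow(Add(Z, Pow(Add(-16389, -25775), -1)), Rational(1, 2)) = Pow(Add(Rational(106455, 7), Pow(Add(-16389, -25775), -1)), Rational(1, 2)) = Pow(Add(Rational(106455, 7), Pow(-42164, -1)), Rational(1, 2)) = Pow(Add(Rational(106455, 7), Rational(-1, 42164)), Rational(1, 2)) = Pow(Rational(4488568613, 295148), Rational(1, 2)) = Mul(Rational(1, 147574), Pow(331198012247431, Rational(1, 2)))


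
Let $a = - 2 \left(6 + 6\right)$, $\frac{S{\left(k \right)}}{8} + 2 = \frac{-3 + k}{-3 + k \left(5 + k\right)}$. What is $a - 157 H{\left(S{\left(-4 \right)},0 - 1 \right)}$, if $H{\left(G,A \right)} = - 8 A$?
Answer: $-1280$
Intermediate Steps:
$S{\left(k \right)} = -16 + \frac{8 \left(-3 + k\right)}{-3 + k \left(5 + k\right)}$ ($S{\left(k \right)} = -16 + 8 \frac{-3 + k}{-3 + k \left(5 + k\right)} = -16 + \frac{8 \left(-3 + k\right)}{-3 + k \left(5 + k\right)}$)
$a = -24$ ($a = \left(-2\right) 12 = -24$)
$a - 157 H{\left(S{\left(-4 \right)},0 - 1 \right)} = -24 - 157 \left(- 8 \left(0 - 1\right)\right) = -24 - 157 \left(\left(-8\right) \left(-1\right)\right) = -24 - 1256 = -1280$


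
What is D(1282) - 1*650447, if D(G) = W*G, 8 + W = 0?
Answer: -660703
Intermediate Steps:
W = -8 (W = -8 + 0 = -8)
D(G) = -8*G
D(1282) - 1*650447 = -8*1282 - 1*650447 = -10256 - 650447 = -660703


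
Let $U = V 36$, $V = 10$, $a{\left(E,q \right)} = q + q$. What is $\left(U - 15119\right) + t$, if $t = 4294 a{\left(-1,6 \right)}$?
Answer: $36769$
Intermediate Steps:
$a{\left(E,q \right)} = 2 q$
$U = 360$ ($U = 10 \cdot 36 = 360$)
$t = 51528$ ($t = 4294 \cdot 2 \cdot 6 = 4294 \cdot 12 = 51528$)
$\left(U - 15119\right) + t = \left(360 - 15119\right) + 51528 = -14759 + 51528 = 36769$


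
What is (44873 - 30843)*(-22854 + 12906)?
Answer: -139570440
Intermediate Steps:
(44873 - 30843)*(-22854 + 12906) = 14030*(-9948) = -139570440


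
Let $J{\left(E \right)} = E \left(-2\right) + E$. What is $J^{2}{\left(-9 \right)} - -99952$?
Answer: $100033$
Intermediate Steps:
$J{\left(E \right)} = - E$ ($J{\left(E \right)} = - 2 E + E = - E$)
$J^{2}{\left(-9 \right)} - -99952 = \left(\left(-1\right) \left(-9\right)\right)^{2} - -99952 = 9^{2} + 99952 = 81 + 99952 = 100033$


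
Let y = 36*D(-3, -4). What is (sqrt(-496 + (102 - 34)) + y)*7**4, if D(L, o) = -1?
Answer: -86436 + 4802*I*sqrt(107) ≈ -86436.0 + 49672.0*I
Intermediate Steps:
y = -36 (y = 36*(-1) = -36)
(sqrt(-496 + (102 - 34)) + y)*7**4 = (sqrt(-496 + (102 - 34)) - 36)*7**4 = (sqrt(-496 + 68) - 36)*2401 = (sqrt(-428) - 36)*2401 = (2*I*sqrt(107) - 36)*2401 = (-36 + 2*I*sqrt(107))*2401 = -86436 + 4802*I*sqrt(107)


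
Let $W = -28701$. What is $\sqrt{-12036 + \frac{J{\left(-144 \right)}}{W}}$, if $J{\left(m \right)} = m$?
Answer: $\frac{2 i \sqrt{30600677733}}{3189} \approx 109.71 i$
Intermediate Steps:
$\sqrt{-12036 + \frac{J{\left(-144 \right)}}{W}} = \sqrt{-12036 - \frac{144}{-28701}} = \sqrt{-12036 - - \frac{16}{3189}} = \sqrt{-12036 + \frac{16}{3189}} = \sqrt{- \frac{38382788}{3189}} = \frac{2 i \sqrt{30600677733}}{3189}$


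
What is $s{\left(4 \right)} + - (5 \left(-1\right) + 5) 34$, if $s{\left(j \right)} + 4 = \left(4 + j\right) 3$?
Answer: $20$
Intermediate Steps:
$s{\left(j \right)} = 8 + 3 j$ ($s{\left(j \right)} = -4 + \left(4 + j\right) 3 = -4 + \left(12 + 3 j\right) = 8 + 3 j$)
$s{\left(4 \right)} + - (5 \left(-1\right) + 5) 34 = \left(8 + 3 \cdot 4\right) + - (5 \left(-1\right) + 5) 34 = \left(8 + 12\right) + - (-5 + 5) 34 = 20 + \left(-1\right) 0 \cdot 34 = 20 + 0 \cdot 34 = 20 + 0 = 20$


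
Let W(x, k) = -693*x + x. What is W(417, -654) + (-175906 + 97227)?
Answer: -367243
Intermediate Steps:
W(x, k) = -692*x
W(417, -654) + (-175906 + 97227) = -692*417 + (-175906 + 97227) = -288564 - 78679 = -367243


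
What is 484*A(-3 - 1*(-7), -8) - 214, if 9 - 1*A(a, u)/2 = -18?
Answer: 25922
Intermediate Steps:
A(a, u) = 54 (A(a, u) = 18 - 2*(-18) = 18 + 36 = 54)
484*A(-3 - 1*(-7), -8) - 214 = 484*54 - 214 = 26136 - 214 = 25922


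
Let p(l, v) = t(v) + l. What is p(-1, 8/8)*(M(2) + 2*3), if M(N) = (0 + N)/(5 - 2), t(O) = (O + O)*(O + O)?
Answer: 20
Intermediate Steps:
t(O) = 4*O**2 (t(O) = (2*O)*(2*O) = 4*O**2)
M(N) = N/3
p(l, v) = l + 4*v**2 (p(l, v) = 4*v**2 + l = l + 4*v**2)
p(-1, 8/8)*(M(2) + 2*3) = (-1 + 4*(8/8)**2)*((1/3)*2 + 2*3) = (-1 + 4*(8*(1/8))**2)*(2/3 + 6) = (-1 + 4*1**2)*(20/3) = (-1 + 4*1)*(20/3) = (-1 + 4)*(20/3) = 3*(20/3) = 20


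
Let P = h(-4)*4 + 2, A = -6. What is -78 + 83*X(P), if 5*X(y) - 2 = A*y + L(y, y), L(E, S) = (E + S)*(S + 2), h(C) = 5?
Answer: 76468/5 ≈ 15294.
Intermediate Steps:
P = 22 (P = 5*4 + 2 = 20 + 2 = 22)
L(E, S) = (2 + S)*(E + S) (L(E, S) = (E + S)*(2 + S) = (2 + S)*(E + S))
X(y) = ⅖ - 2*y/5 + 2*y²/5 (X(y) = ⅖ + (-6*y + (y² + 2*y + 2*y + y*y))/5 = ⅖ + (-6*y + (y² + 2*y + 2*y + y²))/5 = ⅖ + (-6*y + (2*y² + 4*y))/5 = ⅖ + (-2*y + 2*y²)/5 = ⅖ + (-2*y/5 + 2*y²/5) = ⅖ - 2*y/5 + 2*y²/5)
-78 + 83*X(P) = -78 + 83*(⅖ - ⅖*22 + (⅖)*22²) = -78 + 83*(⅖ - 44/5 + (⅖)*484) = -78 + 83*(⅖ - 44/5 + 968/5) = -78 + 83*(926/5) = -78 + 76858/5 = 76468/5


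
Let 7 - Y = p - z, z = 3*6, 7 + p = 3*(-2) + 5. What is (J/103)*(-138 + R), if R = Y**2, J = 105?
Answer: 99855/103 ≈ 969.47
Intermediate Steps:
p = -8 (p = -7 + (3*(-2) + 5) = -7 + (-6 + 5) = -7 - 1 = -8)
z = 18
Y = 33 (Y = 7 - (-8 - 1*18) = 7 - (-8 - 18) = 7 - 1*(-26) = 7 + 26 = 33)
R = 1089 (R = 33**2 = 1089)
(J/103)*(-138 + R) = (105/103)*(-138 + 1089) = (105*(1/103))*951 = (105/103)*951 = 99855/103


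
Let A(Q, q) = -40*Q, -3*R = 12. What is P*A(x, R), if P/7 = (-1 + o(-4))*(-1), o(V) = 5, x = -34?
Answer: -38080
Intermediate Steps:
R = -4 (R = -⅓*12 = -4)
P = -28 (P = 7*((-1 + 5)*(-1)) = 7*(4*(-1)) = 7*(-4) = -28)
P*A(x, R) = -(-1120)*(-34) = -28*1360 = -38080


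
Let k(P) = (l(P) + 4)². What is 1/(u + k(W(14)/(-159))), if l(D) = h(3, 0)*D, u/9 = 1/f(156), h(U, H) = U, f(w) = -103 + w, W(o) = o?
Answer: 2809/39681 ≈ 0.070790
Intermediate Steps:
u = 9/53 (u = 9/(-103 + 156) = 9/53 ≈ 0.16981)
l(D) = 3*D
k(P) = (4 + 3*P)² (k(P) = (3*P + 4)² = (4 + 3*P)²)
1/(u + k(W(14)/(-159))) = 1/(9/53 + (4 + 3*(14/(-159)))²) = 1/(9/53 + (4 + 3*(14*(-1/159)))²) = 1/(9/53 + (4 + 3*(-14/159))²) = 1/(9/53 + (4 - 14/53)²) = 1/(9/53 + (198/53)²) = 1/(9/53 + 39204/2809) = 1/(39681/2809) = 2809/39681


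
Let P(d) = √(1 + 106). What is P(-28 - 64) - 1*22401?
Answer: -22401 + √107 ≈ -22391.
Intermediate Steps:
P(d) = √107
P(-28 - 64) - 1*22401 = √107 - 1*22401 = √107 - 22401 = -22401 + √107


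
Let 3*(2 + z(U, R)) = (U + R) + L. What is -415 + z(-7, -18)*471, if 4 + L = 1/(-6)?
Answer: -35617/6 ≈ -5936.2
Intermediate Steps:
L = -25/6 (L = -4 + 1/(-6) = -4 - 1/6 = -25/6 ≈ -4.1667)
z(U, R) = -61/18 + R/3 + U/3 (z(U, R) = -2 + ((U + R) - 25/6)/3 = -2 + ((R + U) - 25/6)/3 = -2 + (-25/6 + R + U)/3 = -2 + (-25/18 + R/3 + U/3) = -61/18 + R/3 + U/3)
-415 + z(-7, -18)*471 = -415 + (-61/18 + (1/3)*(-18) + (1/3)*(-7))*471 = -415 + (-61/18 - 6 - 7/3)*471 = -415 - 211/18*471 = -415 - 33127/6 = -35617/6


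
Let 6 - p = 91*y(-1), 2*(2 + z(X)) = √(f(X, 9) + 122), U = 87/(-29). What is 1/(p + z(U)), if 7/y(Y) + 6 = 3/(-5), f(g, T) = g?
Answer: 437844/43880365 - 2178*√119/43880365 ≈ 0.0094367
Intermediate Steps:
y(Y) = -35/33 (y(Y) = 7/(-6 + 3/(-5)) = 7/(-6 + 3*(-⅕)) = 7/(-6 - ⅗) = 7/(-33/5) = 7*(-5/33) = -35/33)
U = -3 (U = 87*(-1/29) = -3)
z(X) = -2 + √(122 + X)/2 (z(X) = -2 + √(X + 122)/2 = -2 + √(122 + X)/2)
p = 3383/33 (p = 6 - 91*(-35)/33 = 6 - 1*(-3185/33) = 6 + 3185/33 = 3383/33 ≈ 102.52)
1/(p + z(U)) = 1/(3383/33 + (-2 + √(122 - 3)/2)) = 1/(3383/33 + (-2 + √119/2)) = 1/(3317/33 + √119/2)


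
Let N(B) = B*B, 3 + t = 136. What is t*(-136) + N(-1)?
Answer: -18087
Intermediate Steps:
t = 133 (t = -3 + 136 = 133)
N(B) = B**2
t*(-136) + N(-1) = 133*(-136) + (-1)**2 = -18088 + 1 = -18087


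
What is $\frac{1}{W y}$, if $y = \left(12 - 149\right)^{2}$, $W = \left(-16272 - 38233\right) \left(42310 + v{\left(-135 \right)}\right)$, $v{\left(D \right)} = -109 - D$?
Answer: $- \frac{1}{43309911949920} \approx -2.3089 \cdot 10^{-14}$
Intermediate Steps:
$W = -2307523680$ ($W = \left(-16272 - 38233\right) \left(42310 - -26\right) = - 54505 \left(42310 + \left(-109 + 135\right)\right) = - 54505 \left(42310 + 26\right) = \left(-54505\right) 42336 = -2307523680$)
$y = 18769$ ($y = \left(-137\right)^{2} = 18769$)
$\frac{1}{W y} = \frac{1}{\left(-2307523680\right) 18769} = \left(- \frac{1}{2307523680}\right) \frac{1}{18769} = - \frac{1}{43309911949920}$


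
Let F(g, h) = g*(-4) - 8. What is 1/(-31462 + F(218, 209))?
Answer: -1/32342 ≈ -3.0920e-5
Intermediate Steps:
F(g, h) = -8 - 4*g (F(g, h) = -4*g - 8 = -8 - 4*g)
1/(-31462 + F(218, 209)) = 1/(-31462 + (-8 - 4*218)) = 1/(-31462 + (-8 - 872)) = 1/(-31462 - 880) = 1/(-32342) = -1/32342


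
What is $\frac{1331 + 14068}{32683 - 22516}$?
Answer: $\frac{5133}{3389} \approx 1.5146$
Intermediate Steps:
$\frac{1331 + 14068}{32683 - 22516} = \frac{15399}{10167} = 15399 \cdot \frac{1}{10167} = \frac{5133}{3389}$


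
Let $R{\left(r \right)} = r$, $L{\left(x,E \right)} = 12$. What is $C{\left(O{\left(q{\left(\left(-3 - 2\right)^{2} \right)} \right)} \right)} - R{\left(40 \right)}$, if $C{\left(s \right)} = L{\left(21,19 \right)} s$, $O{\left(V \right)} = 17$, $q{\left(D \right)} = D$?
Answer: $164$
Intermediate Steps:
$C{\left(s \right)} = 12 s$
$C{\left(O{\left(q{\left(\left(-3 - 2\right)^{2} \right)} \right)} \right)} - R{\left(40 \right)} = 12 \cdot 17 - 40 = 204 - 40 = 164$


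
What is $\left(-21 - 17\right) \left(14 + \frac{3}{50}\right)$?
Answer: $- \frac{13357}{25} \approx -534.28$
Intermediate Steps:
$\left(-21 - 17\right) \left(14 + \frac{3}{50}\right) = - 38 \left(14 + 3 \cdot \frac{1}{50}\right) = - 38 \left(14 + \frac{3}{50}\right) = \left(-38\right) \frac{703}{50} = - \frac{13357}{25}$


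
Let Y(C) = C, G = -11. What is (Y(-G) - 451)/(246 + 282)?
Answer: -⅚ ≈ -0.83333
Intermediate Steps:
(Y(-G) - 451)/(246 + 282) = (-1*(-11) - 451)/(246 + 282) = (11 - 451)/528 = -440*1/528 = -⅚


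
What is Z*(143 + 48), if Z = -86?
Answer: -16426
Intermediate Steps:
Z*(143 + 48) = -86*(143 + 48) = -86*191 = -16426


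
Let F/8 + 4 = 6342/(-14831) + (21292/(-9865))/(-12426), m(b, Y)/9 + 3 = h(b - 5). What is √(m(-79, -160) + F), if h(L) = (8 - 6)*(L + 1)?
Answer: I*√1286069486906572700971257465/909010454595 ≈ 39.451*I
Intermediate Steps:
h(L) = 2 + 2*L (h(L) = 2*(1 + L) = 2 + 2*L)
m(b, Y) = -99 + 18*b (m(b, Y) = -27 + 9*(2 + 2*(b - 5)) = -27 + 9*(2 + 2*(-5 + b)) = -27 + 9*(2 + (-10 + 2*b)) = -27 + 9*(-8 + 2*b) = -27 + (-72 + 18*b) = -99 + 18*b)
F = -32196744026752/909010454595 (F = -32 + 8*(6342/(-14831) + (21292/(-9865))/(-12426)) = -32 + 8*(6342*(-1/14831) + (21292*(-1/9865))*(-1/12426)) = -32 + 8*(-6342/14831 - 21292/9865*(-1/12426)) = -32 + 8*(-6342/14831 + 10646/61291245) = -32 + 8*(-388551184964/909010454595) = -32 - 3108409479712/909010454595 = -32196744026752/909010454595 ≈ -35.420)
√(m(-79, -160) + F) = √((-99 + 18*(-79)) - 32196744026752/909010454595) = √((-99 - 1422) - 32196744026752/909010454595) = √(-1521 - 32196744026752/909010454595) = √(-1414801645465747/909010454595) = I*√1286069486906572700971257465/909010454595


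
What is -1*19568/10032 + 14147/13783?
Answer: -103720/112233 ≈ -0.92415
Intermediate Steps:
-1*19568/10032 + 14147/13783 = -19568*1/10032 + 14147*(1/13783) = -1223/627 + 2021/1969 = -103720/112233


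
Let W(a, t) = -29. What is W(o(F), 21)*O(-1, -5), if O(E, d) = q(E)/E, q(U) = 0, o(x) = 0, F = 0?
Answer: 0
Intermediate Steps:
O(E, d) = 0 (O(E, d) = 0/E = 0)
W(o(F), 21)*O(-1, -5) = -29*0 = 0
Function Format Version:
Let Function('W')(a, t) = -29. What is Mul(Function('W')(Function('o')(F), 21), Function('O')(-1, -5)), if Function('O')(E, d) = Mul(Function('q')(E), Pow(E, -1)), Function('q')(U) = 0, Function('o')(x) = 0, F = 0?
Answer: 0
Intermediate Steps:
Function('O')(E, d) = 0 (Function('O')(E, d) = Mul(0, Pow(E, -1)) = 0)
Mul(Function('W')(Function('o')(F), 21), Function('O')(-1, -5)) = Mul(-29, 0) = 0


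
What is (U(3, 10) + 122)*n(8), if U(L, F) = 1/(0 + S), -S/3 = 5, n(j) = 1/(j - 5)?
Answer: 1829/45 ≈ 40.644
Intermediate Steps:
n(j) = 1/(-5 + j)
S = -15 (S = -3*5 = -15)
U(L, F) = -1/15 (U(L, F) = 1/(0 - 15) = 1/(-15) = -1/15)
(U(3, 10) + 122)*n(8) = (-1/15 + 122)/(-5 + 8) = (1829/15)/3 = (1829/15)*(⅓) = 1829/45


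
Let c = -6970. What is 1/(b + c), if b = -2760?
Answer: -1/9730 ≈ -0.00010277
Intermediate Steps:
1/(b + c) = 1/(-2760 - 6970) = 1/(-9730) = -1/9730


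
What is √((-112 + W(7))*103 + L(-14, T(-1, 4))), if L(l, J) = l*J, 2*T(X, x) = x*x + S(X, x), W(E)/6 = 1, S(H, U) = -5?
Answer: I*√10995 ≈ 104.86*I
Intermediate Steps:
W(E) = 6 (W(E) = 6*1 = 6)
T(X, x) = -5/2 + x²/2 (T(X, x) = (x*x - 5)/2 = (x² - 5)/2 = (-5 + x²)/2 = -5/2 + x²/2)
L(l, J) = J*l
√((-112 + W(7))*103 + L(-14, T(-1, 4))) = √((-112 + 6)*103 + (-5/2 + (½)*4²)*(-14)) = √(-106*103 + (-5/2 + (½)*16)*(-14)) = √(-10918 + (-5/2 + 8)*(-14)) = √(-10918 + (11/2)*(-14)) = √(-10918 - 77) = √(-10995) = I*√10995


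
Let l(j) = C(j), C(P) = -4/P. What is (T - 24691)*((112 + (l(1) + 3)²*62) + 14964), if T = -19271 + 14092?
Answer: -452172060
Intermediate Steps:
l(j) = -4/j
T = -5179
(T - 24691)*((112 + (l(1) + 3)²*62) + 14964) = (-5179 - 24691)*((112 + (-4/1 + 3)²*62) + 14964) = -29870*((112 + (-4*1 + 3)²*62) + 14964) = -29870*((112 + (-4 + 3)²*62) + 14964) = -29870*((112 + (-1)²*62) + 14964) = -29870*((112 + 1*62) + 14964) = -29870*((112 + 62) + 14964) = -29870*(174 + 14964) = -29870*15138 = -452172060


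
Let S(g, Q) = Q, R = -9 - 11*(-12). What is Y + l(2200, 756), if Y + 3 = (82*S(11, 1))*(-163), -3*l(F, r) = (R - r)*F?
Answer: 450831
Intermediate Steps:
R = 123 (R = -9 + 132 = 123)
l(F, r) = -F*(123 - r)/3 (l(F, r) = -(123 - r)*F/3 = -F*(123 - r)/3)
Y = -13369 (Y = -3 + (82*1)*(-163) = -3 + 82*(-163) = -3 - 13366 = -13369)
Y + l(2200, 756) = -13369 + (⅓)*2200*(-123 + 756) = -13369 + (⅓)*2200*633 = -13369 + 464200 = 450831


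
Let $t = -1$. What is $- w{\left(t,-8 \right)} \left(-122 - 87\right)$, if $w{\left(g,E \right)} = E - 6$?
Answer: $-2926$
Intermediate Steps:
$w{\left(g,E \right)} = -6 + E$
$- w{\left(t,-8 \right)} \left(-122 - 87\right) = - \left(-6 - 8\right) \left(-122 - 87\right) = - \left(-14\right) \left(-209\right) = \left(-1\right) 2926 = -2926$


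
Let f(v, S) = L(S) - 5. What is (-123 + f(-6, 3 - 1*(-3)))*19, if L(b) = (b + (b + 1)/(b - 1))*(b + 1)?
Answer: -7239/5 ≈ -1447.8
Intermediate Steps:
L(b) = (1 + b)*(b + (1 + b)/(-1 + b)) (L(b) = (b + (1 + b)/(-1 + b))*(1 + b) = (1 + b)*(b + (1 + b)/(-1 + b)))
f(v, S) = -5 + (1 + S + S**2 + S**3)/(-1 + S) (f(v, S) = (1 + S + S**2 + S**3)/(-1 + S) - 5 = -5 + (1 + S + S**2 + S**3)/(-1 + S))
(-123 + f(-6, 3 - 1*(-3)))*19 = (-123 + (6 + (3 - 1*(-3))**2 + (3 - 1*(-3))**3 - 4*(3 - 1*(-3)))/(-1 + (3 - 1*(-3))))*19 = (-123 + (6 + (3 + 3)**2 + (3 + 3)**3 - 4*(3 + 3))/(-1 + (3 + 3)))*19 = (-123 + (6 + 6**2 + 6**3 - 4*6)/(-1 + 6))*19 = (-123 + (6 + 36 + 216 - 24)/5)*19 = (-123 + (1/5)*234)*19 = (-123 + 234/5)*19 = -381/5*19 = -7239/5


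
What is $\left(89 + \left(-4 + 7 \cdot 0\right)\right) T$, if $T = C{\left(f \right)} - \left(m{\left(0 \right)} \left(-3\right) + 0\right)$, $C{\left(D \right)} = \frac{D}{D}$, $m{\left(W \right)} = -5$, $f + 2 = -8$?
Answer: $-1190$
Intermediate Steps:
$f = -10$ ($f = -2 - 8 = -10$)
$C{\left(D \right)} = 1$
$T = -14$ ($T = 1 - \left(\left(-5\right) \left(-3\right) + 0\right) = 1 - \left(15 + 0\right) = 1 - 15 = -14$)
$\left(89 + \left(-4 + 7 \cdot 0\right)\right) T = \left(89 + \left(-4 + 7 \cdot 0\right)\right) \left(-14\right) = \left(89 + \left(-4 + 0\right)\right) \left(-14\right) = \left(89 - 4\right) \left(-14\right) = 85 \left(-14\right) = -1190$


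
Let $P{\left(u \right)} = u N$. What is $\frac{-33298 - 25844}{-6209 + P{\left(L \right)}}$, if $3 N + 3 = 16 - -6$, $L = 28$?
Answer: $\frac{177426}{18095} \approx 9.8053$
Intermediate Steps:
$N = \frac{19}{3}$ ($N = -1 + \frac{16 - -6}{3} = -1 + \frac{16 + 6}{3} = -1 + \frac{1}{3} \cdot 22 = -1 + \frac{22}{3} = \frac{19}{3} \approx 6.3333$)
$P{\left(u \right)} = \frac{19 u}{3}$ ($P{\left(u \right)} = u \frac{19}{3} = \frac{19 u}{3}$)
$\frac{-33298 - 25844}{-6209 + P{\left(L \right)}} = \frac{-33298 - 25844}{-6209 + \frac{19}{3} \cdot 28} = - \frac{59142}{-6209 + \frac{532}{3}} = - \frac{59142}{- \frac{18095}{3}} = \left(-59142\right) \left(- \frac{3}{18095}\right) = \frac{177426}{18095}$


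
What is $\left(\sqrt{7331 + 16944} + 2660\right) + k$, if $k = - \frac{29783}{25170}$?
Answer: $\frac{66922417}{25170} + 5 \sqrt{971} \approx 2814.6$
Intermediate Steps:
$k = - \frac{29783}{25170}$ ($k = \left(-29783\right) \frac{1}{25170} = - \frac{29783}{25170} \approx -1.1833$)
$\left(\sqrt{7331 + 16944} + 2660\right) + k = \left(\sqrt{7331 + 16944} + 2660\right) - \frac{29783}{25170} = \left(\sqrt{24275} + 2660\right) - \frac{29783}{25170} = \left(5 \sqrt{971} + 2660\right) - \frac{29783}{25170} = \left(2660 + 5 \sqrt{971}\right) - \frac{29783}{25170} = \frac{66922417}{25170} + 5 \sqrt{971}$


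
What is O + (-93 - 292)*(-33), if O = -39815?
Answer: -27110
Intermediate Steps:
O + (-93 - 292)*(-33) = -39815 + (-93 - 292)*(-33) = -39815 - 385*(-33) = -39815 + 12705 = -27110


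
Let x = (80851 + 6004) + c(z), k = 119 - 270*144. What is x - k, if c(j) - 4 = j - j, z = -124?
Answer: 125620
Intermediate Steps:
k = -38761 (k = 119 - 38880 = -38761)
c(j) = 4 (c(j) = 4 + (j - j) = 4 + 0 = 4)
x = 86859 (x = (80851 + 6004) + 4 = 86855 + 4 = 86859)
x - k = 86859 - 1*(-38761) = 86859 + 38761 = 125620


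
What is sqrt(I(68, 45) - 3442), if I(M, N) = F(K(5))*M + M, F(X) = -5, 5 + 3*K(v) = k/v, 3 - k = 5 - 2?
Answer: I*sqrt(3714) ≈ 60.943*I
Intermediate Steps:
k = 0 (k = 3 - (5 - 2) = 3 - 1*3 = 3 - 3 = 0)
K(v) = -5/3 (K(v) = -5/3 + (0/v)/3 = -5/3 + (1/3)*0 = -5/3 + 0 = -5/3)
I(M, N) = -4*M (I(M, N) = -5*M + M = -4*M)
sqrt(I(68, 45) - 3442) = sqrt(-4*68 - 3442) = sqrt(-272 - 3442) = sqrt(-3714) = I*sqrt(3714)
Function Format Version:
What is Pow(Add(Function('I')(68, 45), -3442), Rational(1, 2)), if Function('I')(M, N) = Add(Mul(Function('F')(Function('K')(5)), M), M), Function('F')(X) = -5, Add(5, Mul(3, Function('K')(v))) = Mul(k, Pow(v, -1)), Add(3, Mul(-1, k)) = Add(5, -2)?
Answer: Mul(I, Pow(3714, Rational(1, 2))) ≈ Mul(60.943, I)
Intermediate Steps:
k = 0 (k = Add(3, Mul(-1, Add(5, -2))) = Add(3, Mul(-1, 3)) = Add(3, -3) = 0)
Function('K')(v) = Rational(-5, 3) (Function('K')(v) = Add(Rational(-5, 3), Mul(Rational(1, 3), Mul(0, Pow(v, -1)))) = Add(Rational(-5, 3), Mul(Rational(1, 3), 0)) = Add(Rational(-5, 3), 0) = Rational(-5, 3))
Function('I')(M, N) = Mul(-4, M) (Function('I')(M, N) = Add(Mul(-5, M), M) = Mul(-4, M))
Pow(Add(Function('I')(68, 45), -3442), Rational(1, 2)) = Pow(Add(Mul(-4, 68), -3442), Rational(1, 2)) = Pow(Add(-272, -3442), Rational(1, 2)) = Pow(-3714, Rational(1, 2)) = Mul(I, Pow(3714, Rational(1, 2)))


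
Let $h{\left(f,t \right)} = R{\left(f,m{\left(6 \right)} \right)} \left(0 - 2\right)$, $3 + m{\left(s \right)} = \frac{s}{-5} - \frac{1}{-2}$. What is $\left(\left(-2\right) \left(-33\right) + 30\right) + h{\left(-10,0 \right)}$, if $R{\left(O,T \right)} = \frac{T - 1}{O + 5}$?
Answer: $\frac{2353}{25} \approx 94.12$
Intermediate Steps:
$m{\left(s \right)} = - \frac{5}{2} - \frac{s}{5}$ ($m{\left(s \right)} = -3 + \left(\frac{s}{-5} - \frac{1}{-2}\right) = -3 + \left(s \left(- \frac{1}{5}\right) - - \frac{1}{2}\right) = -3 - \left(- \frac{1}{2} + \frac{s}{5}\right) = - \frac{5}{2} - \frac{s}{5}$)
$R{\left(O,T \right)} = \frac{-1 + T}{5 + O}$
$h{\left(f,t \right)} = \frac{47}{5 \left(5 + f\right)}$ ($h{\left(f,t \right)} = \frac{-1 - \frac{37}{10}}{5 + f} \left(0 - 2\right) = \frac{-1 - \frac{37}{10}}{5 + f} \left(-2\right) = \frac{1}{5 + f} \left(- \frac{47}{10}\right) \left(-2\right) = - \frac{47}{10 \left(5 + f\right)} \left(-2\right) = \frac{47}{5 \left(5 + f\right)}$)
$\left(\left(-2\right) \left(-33\right) + 30\right) + h{\left(-10,0 \right)} = \left(\left(-2\right) \left(-33\right) + 30\right) + \frac{47}{5 \left(5 - 10\right)} = \left(66 + 30\right) + \frac{47}{5 \left(-5\right)} = 96 + \frac{47}{5} \left(- \frac{1}{5}\right) = 96 - \frac{47}{25} = \frac{2353}{25}$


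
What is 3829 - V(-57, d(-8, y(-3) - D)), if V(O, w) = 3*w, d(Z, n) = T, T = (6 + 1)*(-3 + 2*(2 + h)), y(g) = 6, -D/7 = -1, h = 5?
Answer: 3598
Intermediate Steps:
D = 7 (D = -7*(-1) = 7)
T = 77 (T = (6 + 1)*(-3 + 2*(2 + 5)) = 7*(-3 + 2*7) = 7*(-3 + 14) = 7*11 = 77)
d(Z, n) = 77
3829 - V(-57, d(-8, y(-3) - D)) = 3829 - 3*77 = 3829 - 1*231 = 3829 - 231 = 3598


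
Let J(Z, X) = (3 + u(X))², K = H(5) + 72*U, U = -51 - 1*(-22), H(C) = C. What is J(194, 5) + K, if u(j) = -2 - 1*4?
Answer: -2074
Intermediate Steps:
u(j) = -6 (u(j) = -2 - 4 = -6)
U = -29 (U = -51 + 22 = -29)
K = -2083 (K = 5 + 72*(-29) = 5 - 2088 = -2083)
J(Z, X) = 9 (J(Z, X) = (3 - 6)² = (-3)² = 9)
J(194, 5) + K = 9 - 2083 = -2074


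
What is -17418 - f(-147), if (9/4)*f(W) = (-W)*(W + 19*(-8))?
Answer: 6350/3 ≈ 2116.7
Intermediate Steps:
f(W) = -4*W*(-152 + W)/9 (f(W) = 4*((-W)*(W + 19*(-8)))/9 = 4*((-W)*(W - 152))/9 = 4*((-W)*(-152 + W))/9 = 4*(-W*(-152 + W))/9 = -4*W*(-152 + W)/9)
-17418 - f(-147) = -17418 - 4*(-147)*(152 - 1*(-147))/9 = -17418 - 4*(-147)*(152 + 147)/9 = -17418 - 4*(-147)*299/9 = -17418 - 1*(-58604/3) = -17418 + 58604/3 = 6350/3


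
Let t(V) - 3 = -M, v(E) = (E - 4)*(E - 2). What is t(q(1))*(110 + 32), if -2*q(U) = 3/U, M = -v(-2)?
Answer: 3834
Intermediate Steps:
v(E) = (-4 + E)*(-2 + E)
M = -24 (M = -(8 + (-2)² - 6*(-2)) = -(8 + 4 + 12) = -1*24 = -24)
q(U) = -3/(2*U)
t(V) = 27 (t(V) = 3 - 1*(-24) = 3 + 24 = 27)
t(q(1))*(110 + 32) = 27*(110 + 32) = 27*142 = 3834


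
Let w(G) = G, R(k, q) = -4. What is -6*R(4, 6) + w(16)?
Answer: 40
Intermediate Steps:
-6*R(4, 6) + w(16) = -6*(-4) + 16 = 24 + 16 = 40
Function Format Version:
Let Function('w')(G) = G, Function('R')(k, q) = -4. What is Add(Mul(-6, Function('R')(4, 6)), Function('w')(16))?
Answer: 40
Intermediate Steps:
Add(Mul(-6, Function('R')(4, 6)), Function('w')(16)) = Add(Mul(-6, -4), 16) = Add(24, 16) = 40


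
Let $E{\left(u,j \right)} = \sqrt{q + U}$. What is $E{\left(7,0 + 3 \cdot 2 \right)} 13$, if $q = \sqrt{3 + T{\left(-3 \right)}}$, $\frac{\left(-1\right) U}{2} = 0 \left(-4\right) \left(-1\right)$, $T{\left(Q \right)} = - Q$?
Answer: $13 \sqrt[4]{6} \approx 20.346$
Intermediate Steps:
$U = 0$ ($U = - 2 \cdot 0 \left(-4\right) \left(-1\right) = - 2 \cdot 0 \left(-1\right) = \left(-2\right) 0 = 0$)
$q = \sqrt{6}$ ($q = \sqrt{3 - -3} = \sqrt{3 + 3} = \sqrt{6} \approx 2.4495$)
$E{\left(u,j \right)} = \sqrt[4]{6}$ ($E{\left(u,j \right)} = \sqrt{\sqrt{6} + 0} = \sqrt{\sqrt{6}} = \sqrt[4]{6}$)
$E{\left(7,0 + 3 \cdot 2 \right)} 13 = \sqrt[4]{6} \cdot 13 = 13 \sqrt[4]{6}$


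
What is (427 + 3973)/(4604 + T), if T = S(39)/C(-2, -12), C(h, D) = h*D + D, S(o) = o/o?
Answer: 52800/55249 ≈ 0.95567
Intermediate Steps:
S(o) = 1
C(h, D) = D + D*h (C(h, D) = D*h + D = D + D*h)
T = 1/12 (T = 1/(-12*(1 - 2)) = 1/(-12*(-1)) = 1/12 ≈ 0.083333)
(427 + 3973)/(4604 + T) = (427 + 3973)/(4604 + 1/12) = 4400/(55249/12) = 4400*(12/55249) = 52800/55249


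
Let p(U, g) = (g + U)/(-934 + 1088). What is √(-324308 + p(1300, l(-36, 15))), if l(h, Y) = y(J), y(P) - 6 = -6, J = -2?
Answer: I*√1922772082/77 ≈ 569.47*I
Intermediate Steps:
y(P) = 0 (y(P) = 6 - 6 = 0)
l(h, Y) = 0
p(U, g) = U/154 + g/154 (p(U, g) = (U + g)/154 = (U + g)*(1/154) = U/154 + g/154)
√(-324308 + p(1300, l(-36, 15))) = √(-324308 + ((1/154)*1300 + (1/154)*0)) = √(-324308 + (650/77 + 0)) = √(-324308 + 650/77) = √(-24971066/77) = I*√1922772082/77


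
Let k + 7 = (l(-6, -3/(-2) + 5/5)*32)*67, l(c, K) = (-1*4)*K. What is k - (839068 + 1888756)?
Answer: -2749271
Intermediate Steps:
l(c, K) = -4*K
k = -21447 (k = -7 + (-4*(-3/(-2) + 5/5)*32)*67 = -7 + (-4*(-3*(-½) + 5*(⅕))*32)*67 = -7 + (-4*(3/2 + 1)*32)*67 = -7 + (-4*5/2*32)*67 = -7 - 10*32*67 = -7 - 320*67 = -7 - 21440 = -21447)
k - (839068 + 1888756) = -21447 - (839068 + 1888756) = -21447 - 1*2727824 = -21447 - 2727824 = -2749271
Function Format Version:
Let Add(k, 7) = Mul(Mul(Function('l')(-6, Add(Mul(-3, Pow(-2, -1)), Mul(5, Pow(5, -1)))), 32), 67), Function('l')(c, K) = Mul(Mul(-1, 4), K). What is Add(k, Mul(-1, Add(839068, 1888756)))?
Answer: -2749271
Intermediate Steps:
Function('l')(c, K) = Mul(-4, K)
k = -21447 (k = Add(-7, Mul(Mul(Mul(-4, Add(Mul(-3, Pow(-2, -1)), Mul(5, Pow(5, -1)))), 32), 67)) = Add(-7, Mul(Mul(Mul(-4, Add(Mul(-3, Rational(-1, 2)), Mul(5, Rational(1, 5)))), 32), 67)) = Add(-7, Mul(Mul(Mul(-4, Add(Rational(3, 2), 1)), 32), 67)) = Add(-7, Mul(Mul(Mul(-4, Rational(5, 2)), 32), 67)) = Add(-7, Mul(Mul(-10, 32), 67)) = Add(-7, Mul(-320, 67)) = Add(-7, -21440) = -21447)
Add(k, Mul(-1, Add(839068, 1888756))) = Add(-21447, Mul(-1, Add(839068, 1888756))) = Add(-21447, Mul(-1, 2727824)) = Add(-21447, -2727824) = -2749271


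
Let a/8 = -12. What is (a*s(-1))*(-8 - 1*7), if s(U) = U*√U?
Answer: -1440*I ≈ -1440.0*I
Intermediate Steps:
a = -96 (a = 8*(-12) = -96)
s(U) = U^(3/2)
(a*s(-1))*(-8 - 1*7) = (-(-96)*I)*(-8 - 1*7) = (-(-96)*I)*(-8 - 7) = (96*I)*(-15) = -1440*I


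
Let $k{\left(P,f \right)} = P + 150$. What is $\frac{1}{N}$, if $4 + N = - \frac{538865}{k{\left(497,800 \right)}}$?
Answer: $- \frac{647}{541453} \approx -0.0011949$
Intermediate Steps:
$k{\left(P,f \right)} = 150 + P$
$N = - \frac{541453}{647}$ ($N = -4 - \frac{538865}{150 + 497} = -4 - \frac{538865}{647} = - \frac{541453}{647} \approx -836.87$)
$\frac{1}{N} = \frac{1}{- \frac{541453}{647}} = - \frac{647}{541453}$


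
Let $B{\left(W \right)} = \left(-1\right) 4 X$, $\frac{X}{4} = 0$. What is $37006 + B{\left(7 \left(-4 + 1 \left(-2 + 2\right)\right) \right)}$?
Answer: $37006$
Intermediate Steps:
$X = 0$ ($X = 4 \cdot 0 = 0$)
$B{\left(W \right)} = 0$ ($B{\left(W \right)} = \left(-1\right) 4 \cdot 0 = \left(-4\right) 0 = 0$)
$37006 + B{\left(7 \left(-4 + 1 \left(-2 + 2\right)\right) \right)} = 37006 + 0 = 37006$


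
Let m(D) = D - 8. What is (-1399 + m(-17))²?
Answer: 2027776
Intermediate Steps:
m(D) = -8 + D
(-1399 + m(-17))² = (-1399 + (-8 - 17))² = (-1399 - 25)² = (-1424)² = 2027776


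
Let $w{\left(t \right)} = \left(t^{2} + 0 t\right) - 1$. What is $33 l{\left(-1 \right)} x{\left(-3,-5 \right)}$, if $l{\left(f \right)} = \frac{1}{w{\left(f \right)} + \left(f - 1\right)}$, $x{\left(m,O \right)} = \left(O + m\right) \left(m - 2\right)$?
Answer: $-660$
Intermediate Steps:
$x{\left(m,O \right)} = \left(-2 + m\right) \left(O + m\right)$ ($x{\left(m,O \right)} = \left(O + m\right) \left(-2 + m\right) = \left(-2 + m\right) \left(O + m\right)$)
$w{\left(t \right)} = -1 + t^{2}$ ($w{\left(t \right)} = \left(t^{2} + 0\right) - 1 = t^{2} - 1 = -1 + t^{2}$)
$l{\left(f \right)} = \frac{1}{-2 + f + f^{2}}$ ($l{\left(f \right)} = \frac{1}{\left(-1 + f^{2}\right) + \left(f - 1\right)} = \frac{1}{\left(-1 + f^{2}\right) + \left(-1 + f\right)} = \frac{1}{-2 + f + f^{2}}$)
$33 l{\left(-1 \right)} x{\left(-3,-5 \right)} = \frac{33}{-2 - 1 + \left(-1\right)^{2}} \left(\left(-3\right)^{2} - -10 - -6 - -15\right) = \frac{33}{-2 - 1 + 1} \left(9 + 10 + 6 + 15\right) = \frac{33}{-2} \cdot 40 = 33 \left(- \frac{1}{2}\right) 40 = \left(- \frac{33}{2}\right) 40 = -660$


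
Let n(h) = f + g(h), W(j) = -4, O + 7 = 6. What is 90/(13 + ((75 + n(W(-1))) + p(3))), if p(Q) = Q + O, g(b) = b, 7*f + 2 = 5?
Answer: 126/121 ≈ 1.0413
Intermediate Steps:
f = 3/7 (f = -2/7 + (1/7)*5 = -2/7 + 5/7 = 3/7 ≈ 0.42857)
O = -1 (O = -7 + 6 = -1)
p(Q) = -1 + Q (p(Q) = Q - 1 = -1 + Q)
n(h) = 3/7 + h
90/(13 + ((75 + n(W(-1))) + p(3))) = 90/(13 + ((75 + (3/7 - 4)) + (-1 + 3))) = 90/(13 + ((75 - 25/7) + 2)) = 90/(13 + (500/7 + 2)) = 90/(13 + 514/7) = 90/(605/7) = (7/605)*90 = 126/121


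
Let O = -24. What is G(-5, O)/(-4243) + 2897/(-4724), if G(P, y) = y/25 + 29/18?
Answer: -2766385541/4509884700 ≈ -0.61341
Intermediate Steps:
G(P, y) = 29/18 + y/25 (G(P, y) = y*(1/25) + 29*(1/18) = y/25 + 29/18 = 29/18 + y/25)
G(-5, O)/(-4243) + 2897/(-4724) = (29/18 + (1/25)*(-24))/(-4243) + 2897/(-4724) = (29/18 - 24/25)*(-1/4243) + 2897*(-1/4724) = (293/450)*(-1/4243) - 2897/4724 = -293/1909350 - 2897/4724 = -2766385541/4509884700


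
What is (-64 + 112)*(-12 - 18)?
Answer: -1440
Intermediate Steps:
(-64 + 112)*(-12 - 18) = 48*(-30) = -1440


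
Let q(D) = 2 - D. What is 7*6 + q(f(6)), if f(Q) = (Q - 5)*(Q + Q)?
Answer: 32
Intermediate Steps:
f(Q) = 2*Q*(-5 + Q) (f(Q) = (-5 + Q)*(2*Q) = 2*Q*(-5 + Q))
7*6 + q(f(6)) = 7*6 + (2 - 2*6*(-5 + 6)) = 42 + (2 - 2*6) = 42 + (2 - 1*12) = 42 + (2 - 12) = 42 - 10 = 32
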